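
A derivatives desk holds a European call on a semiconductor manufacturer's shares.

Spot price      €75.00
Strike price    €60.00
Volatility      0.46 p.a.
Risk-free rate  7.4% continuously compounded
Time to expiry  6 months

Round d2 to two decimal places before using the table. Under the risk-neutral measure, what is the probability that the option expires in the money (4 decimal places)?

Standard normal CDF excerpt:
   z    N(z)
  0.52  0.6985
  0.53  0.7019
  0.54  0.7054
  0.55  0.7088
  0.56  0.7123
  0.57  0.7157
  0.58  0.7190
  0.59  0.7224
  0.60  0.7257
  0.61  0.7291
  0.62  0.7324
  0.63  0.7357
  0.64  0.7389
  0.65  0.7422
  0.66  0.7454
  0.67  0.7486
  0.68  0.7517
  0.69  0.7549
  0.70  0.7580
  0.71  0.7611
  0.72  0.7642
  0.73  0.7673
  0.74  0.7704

0.7389

σ√T = 0.46 × 0.7071 = 0.3253
d₁ = [ln(75/60) + (0.074 + 0.46²/2)·0.5] / 0.3253 = [0.2231 + 0.0899] / 0.3253 = 0.9624 ≈ 0.96
d₂ = d₁ − σ√T = 0.9624 − 0.3253 = 0.6371 ≈ 0.64
Pr(exercise) under Q = N(d₂) = 0.7389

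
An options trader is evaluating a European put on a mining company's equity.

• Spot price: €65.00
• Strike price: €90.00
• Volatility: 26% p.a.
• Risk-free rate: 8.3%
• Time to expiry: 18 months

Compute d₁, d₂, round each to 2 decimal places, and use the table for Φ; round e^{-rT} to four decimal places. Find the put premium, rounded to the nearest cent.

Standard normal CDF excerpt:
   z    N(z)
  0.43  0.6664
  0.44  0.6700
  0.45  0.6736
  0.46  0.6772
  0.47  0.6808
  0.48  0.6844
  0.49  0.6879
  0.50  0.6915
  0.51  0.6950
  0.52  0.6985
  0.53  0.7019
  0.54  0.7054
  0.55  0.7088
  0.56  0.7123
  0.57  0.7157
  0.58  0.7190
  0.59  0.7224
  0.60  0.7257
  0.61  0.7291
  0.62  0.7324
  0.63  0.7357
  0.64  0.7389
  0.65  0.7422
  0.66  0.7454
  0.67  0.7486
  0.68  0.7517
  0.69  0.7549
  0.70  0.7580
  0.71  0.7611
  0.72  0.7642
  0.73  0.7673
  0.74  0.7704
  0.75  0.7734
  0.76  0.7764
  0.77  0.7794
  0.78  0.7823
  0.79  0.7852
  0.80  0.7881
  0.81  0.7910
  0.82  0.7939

€18.14

σ√T = 0.26 × 1.2247 = 0.3184
d₁ = [ln(65/90) + (0.083 + 0.26²/2)·1.5] / 0.3184 = [-0.3254 + 0.1752] / 0.3184 = -0.4718 which rounds to -0.47
d₂ = d₁ − σ√T = -0.4718 − 0.3184 = -0.7902 which rounds to -0.79
exp(−rT) = exp(−0.083·1.5) = 0.8829
N(−d₂) = N(0.79) = 0.7852;  N(−d₁) = N(0.47) = 0.6808
P = 90·0.8829·0.7852 − 65·0.6808 = 62.3928 − 44.2520 = 18.1408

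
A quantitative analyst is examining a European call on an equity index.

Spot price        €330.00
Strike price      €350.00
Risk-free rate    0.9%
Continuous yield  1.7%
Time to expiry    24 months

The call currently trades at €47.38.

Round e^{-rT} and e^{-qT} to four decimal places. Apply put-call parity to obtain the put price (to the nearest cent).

€72.17

e^(−qT) = e^(−0.017·2) = 0.9666;  e^(−rT) = e^(−0.009·2) = 0.9822
Put-call parity: C − P = S·e^(−qT) − K·e^(−rT) = 330·0.9666 − 350·0.9822 = 318.9780 − 343.7700 = -24.7920
P = C − (C − P) = 47.38 − (-24.7920) = 72.1720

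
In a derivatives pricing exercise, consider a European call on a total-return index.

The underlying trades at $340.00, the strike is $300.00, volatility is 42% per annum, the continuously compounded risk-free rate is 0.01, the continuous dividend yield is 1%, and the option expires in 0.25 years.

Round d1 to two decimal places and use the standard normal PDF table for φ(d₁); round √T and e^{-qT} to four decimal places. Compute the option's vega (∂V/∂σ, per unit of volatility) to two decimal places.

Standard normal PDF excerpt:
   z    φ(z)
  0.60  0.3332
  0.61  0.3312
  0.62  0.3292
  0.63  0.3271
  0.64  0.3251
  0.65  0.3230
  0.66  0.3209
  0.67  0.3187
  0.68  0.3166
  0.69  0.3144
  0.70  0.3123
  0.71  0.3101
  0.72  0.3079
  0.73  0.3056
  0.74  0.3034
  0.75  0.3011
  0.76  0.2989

T = 0.25;  σ√T = 0.2100
d₁ = [ln(340/300) + (0.01 − 0.01 + 0.42²/2)·0.25] / 0.2100 = [0.1252 + 0.0220] / 0.2100 = 0.7010 which rounds to 0.70
√T = √0.25 = 0.5000
φ(d₁) = φ(0.70) = 0.3123
e^(−qT) = e^(−0.01·0.25) = 0.9975
vega = S·e^(−qT)·φ(d₁)·√T = 340·0.9975·0.3123·0.5000 = 52.9583

52.96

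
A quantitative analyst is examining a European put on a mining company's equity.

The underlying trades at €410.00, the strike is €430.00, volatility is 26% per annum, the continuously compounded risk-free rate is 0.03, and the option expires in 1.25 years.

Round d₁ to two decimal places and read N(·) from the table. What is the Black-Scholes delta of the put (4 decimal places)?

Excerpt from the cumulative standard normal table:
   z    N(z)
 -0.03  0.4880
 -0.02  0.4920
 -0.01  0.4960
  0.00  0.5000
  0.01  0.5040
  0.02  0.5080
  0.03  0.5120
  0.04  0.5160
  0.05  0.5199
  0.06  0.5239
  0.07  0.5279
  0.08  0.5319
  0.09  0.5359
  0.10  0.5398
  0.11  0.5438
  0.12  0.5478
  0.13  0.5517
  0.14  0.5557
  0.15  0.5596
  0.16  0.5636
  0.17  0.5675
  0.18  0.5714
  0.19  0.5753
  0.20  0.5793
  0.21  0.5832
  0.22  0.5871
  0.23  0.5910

T = 1.25;  σ√T = 0.2907
ln(S/K) + (r + σ²/2)T = ln(410/430) + (0.03 + 0.26²/2)·1.25 = -0.0476 + 0.0797 = 0.0321
d₁ = 0.0321 / 0.2907 = 0.1105 ⇒ 0.11
N(d₁) = N(0.11) = 0.5438
Δ_put = N(d₁) − 1 = 0.5438 − 1 = -0.4562

-0.4562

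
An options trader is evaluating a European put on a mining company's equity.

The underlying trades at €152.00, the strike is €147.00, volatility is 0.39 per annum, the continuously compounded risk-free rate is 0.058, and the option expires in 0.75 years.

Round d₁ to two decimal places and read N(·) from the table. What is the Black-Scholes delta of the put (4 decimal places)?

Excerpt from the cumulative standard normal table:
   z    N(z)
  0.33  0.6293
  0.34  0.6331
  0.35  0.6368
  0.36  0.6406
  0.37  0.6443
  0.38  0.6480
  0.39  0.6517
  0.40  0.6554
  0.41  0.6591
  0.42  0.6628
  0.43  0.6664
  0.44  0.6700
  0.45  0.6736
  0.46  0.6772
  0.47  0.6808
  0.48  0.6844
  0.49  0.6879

σ√T = 0.39·√0.75 = 0.3377
d₁ = [ln(152/147) + (0.058 + 0.39²/2)·0.75] / 0.3377 = [0.0334 + 0.1005] / 0.3377 = 0.3967 → 0.40
N(d₁) = N(0.40) = 0.6554
Δ_put = N(d₁) − 1 = 0.6554 − 1 = -0.3446

-0.3446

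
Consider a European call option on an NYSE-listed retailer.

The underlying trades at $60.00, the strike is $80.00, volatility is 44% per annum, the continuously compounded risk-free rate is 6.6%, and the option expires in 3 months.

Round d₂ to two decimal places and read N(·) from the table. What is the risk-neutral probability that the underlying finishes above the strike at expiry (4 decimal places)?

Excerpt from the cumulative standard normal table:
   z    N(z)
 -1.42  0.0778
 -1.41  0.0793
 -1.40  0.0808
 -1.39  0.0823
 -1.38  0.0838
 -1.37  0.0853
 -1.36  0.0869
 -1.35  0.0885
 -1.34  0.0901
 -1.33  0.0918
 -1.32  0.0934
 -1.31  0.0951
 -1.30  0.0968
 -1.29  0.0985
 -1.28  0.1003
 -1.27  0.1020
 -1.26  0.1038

0.0901

T = 0.25;  σ√T = 0.2200
ln(S/K) + (r + σ²/2)T = ln(60/80) + (0.066 + 0.44²/2)·0.25 = -0.2877 + 0.0407 = -0.2470
d₁ = -0.2470 / 0.2200 = -1.1226 ≈ -1.12
d₂ = d₁ − σ√T = -1.1226 − 0.2200 = -1.3426 ≈ -1.34
Risk-neutral Pr[S_T > K] = N(d₂) = N(-1.34) = 0.0901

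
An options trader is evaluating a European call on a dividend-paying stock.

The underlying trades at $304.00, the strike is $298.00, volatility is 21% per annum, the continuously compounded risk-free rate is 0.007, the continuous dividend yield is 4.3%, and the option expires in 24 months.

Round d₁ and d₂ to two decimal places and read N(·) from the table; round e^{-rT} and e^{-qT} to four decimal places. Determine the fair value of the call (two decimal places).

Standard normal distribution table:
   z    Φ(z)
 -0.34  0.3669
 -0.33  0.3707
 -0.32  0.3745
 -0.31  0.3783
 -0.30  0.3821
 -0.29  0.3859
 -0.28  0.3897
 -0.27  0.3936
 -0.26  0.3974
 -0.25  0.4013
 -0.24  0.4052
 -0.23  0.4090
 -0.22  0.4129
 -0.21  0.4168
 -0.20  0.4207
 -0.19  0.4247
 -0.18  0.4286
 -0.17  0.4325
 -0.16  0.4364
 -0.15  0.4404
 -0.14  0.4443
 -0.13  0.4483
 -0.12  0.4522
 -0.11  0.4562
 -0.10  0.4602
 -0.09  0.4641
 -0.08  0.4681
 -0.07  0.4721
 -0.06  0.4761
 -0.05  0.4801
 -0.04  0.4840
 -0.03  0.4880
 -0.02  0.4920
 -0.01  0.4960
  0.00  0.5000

$26.08

σ√T = 0.21 × 1.4142 = 0.2970
d₁ = [ln(304/298) + (0.007 − 0.043 + 0.21²/2)·2] / 0.2970 = [0.0199 − 0.0279] / 0.2970 = -0.0268 which rounds to -0.03
d₂ = d₁ − σ√T = -0.0268 − 0.2970 = -0.3238 which rounds to -0.32
exp(−qT) = exp(−0.043·2) = 0.9176;  exp(−rT) = exp(−0.007·2) = 0.9861
C = 304·0.9176·N(-0.03) − 298·0.9861·N(-0.32) = 304·0.9176·0.4880 − 298·0.9861·0.3745 = 136.1278 − 110.0497 = 26.0780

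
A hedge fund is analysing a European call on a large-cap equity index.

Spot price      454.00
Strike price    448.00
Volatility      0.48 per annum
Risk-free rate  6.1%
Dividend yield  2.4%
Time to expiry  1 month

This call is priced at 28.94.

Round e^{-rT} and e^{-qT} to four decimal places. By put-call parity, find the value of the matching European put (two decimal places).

exp(−qT) = exp(−0.024·0.08333) = 0.9980;  exp(−rT) = exp(−0.061·0.08333) = 0.9949
Put-call parity: C − P = S·e^(−qT) − K·e^(−rT) = 454·0.9980 − 448·0.9949 = 453.0920 − 445.7152 = 7.3768
P = C − (C − P) = 28.94 − (7.3768) = 21.5632

21.56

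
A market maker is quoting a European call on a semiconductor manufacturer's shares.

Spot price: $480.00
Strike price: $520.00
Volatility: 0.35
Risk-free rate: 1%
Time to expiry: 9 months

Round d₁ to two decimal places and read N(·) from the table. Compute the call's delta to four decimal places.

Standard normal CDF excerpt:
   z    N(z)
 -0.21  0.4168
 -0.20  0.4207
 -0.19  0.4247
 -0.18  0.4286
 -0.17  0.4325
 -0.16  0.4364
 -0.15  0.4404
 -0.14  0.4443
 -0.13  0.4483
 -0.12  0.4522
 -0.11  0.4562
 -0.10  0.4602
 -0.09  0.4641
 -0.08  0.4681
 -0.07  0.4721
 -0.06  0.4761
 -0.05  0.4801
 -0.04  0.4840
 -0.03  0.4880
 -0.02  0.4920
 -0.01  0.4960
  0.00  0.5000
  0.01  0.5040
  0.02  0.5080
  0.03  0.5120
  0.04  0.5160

0.4641

T = 0.75;  σ√T = 0.3031
d₁ = [ln(480/520) + (0.01 + 0.35²/2)·0.75] / 0.3031 = [-0.0800 + 0.0534] / 0.3031 = -0.0878 which rounds to -0.09
N(d₁) = N(-0.09) = 0.4641
Δ_call = N(d₁) = 0.4641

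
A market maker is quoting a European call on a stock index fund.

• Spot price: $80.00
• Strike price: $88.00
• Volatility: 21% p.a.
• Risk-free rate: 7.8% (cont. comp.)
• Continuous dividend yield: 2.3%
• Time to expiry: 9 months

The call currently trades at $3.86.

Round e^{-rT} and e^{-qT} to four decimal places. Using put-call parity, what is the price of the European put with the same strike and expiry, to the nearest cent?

e^(−qT) = e^(−0.023·0.75) = 0.9829;  e^(−rT) = e^(−0.078·0.75) = 0.9432
Put-call parity: C − P = S·e^(−qT) − K·e^(−rT) = 80·0.9829 − 88·0.9432 = 78.6320 − 83.0016 = -4.3696
P = C − (C − P) = 3.86 − (-4.3696) = 8.2296

$8.23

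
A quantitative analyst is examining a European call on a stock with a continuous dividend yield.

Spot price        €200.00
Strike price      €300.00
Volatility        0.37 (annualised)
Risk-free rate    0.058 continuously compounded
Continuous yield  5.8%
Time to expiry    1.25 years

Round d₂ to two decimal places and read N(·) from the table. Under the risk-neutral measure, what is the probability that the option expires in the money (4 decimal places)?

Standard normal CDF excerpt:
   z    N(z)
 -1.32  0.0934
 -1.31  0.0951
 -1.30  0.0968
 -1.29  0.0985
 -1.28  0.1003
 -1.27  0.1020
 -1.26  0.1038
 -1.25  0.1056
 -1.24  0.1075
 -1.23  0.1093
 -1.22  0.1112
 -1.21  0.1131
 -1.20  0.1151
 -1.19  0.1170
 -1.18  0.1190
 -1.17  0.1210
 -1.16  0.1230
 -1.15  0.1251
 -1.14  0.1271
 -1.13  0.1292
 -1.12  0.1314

σ√T = 0.37·√1.25 = 0.4137
d₁ = [ln(200/300) + (0.058 − 0.058 + 0.37²/2)·1.25] / 0.4137 = [-0.4055 + 0.0856] / 0.4137 = -0.7733 ≈ -0.77
d₂ = d₁ − σ√T = -0.7733 − 0.4137 = -1.1870 ≈ -1.19
Risk-neutral Pr[S_T > K] = N(d₂) = N(-1.19) = 0.1170

0.1170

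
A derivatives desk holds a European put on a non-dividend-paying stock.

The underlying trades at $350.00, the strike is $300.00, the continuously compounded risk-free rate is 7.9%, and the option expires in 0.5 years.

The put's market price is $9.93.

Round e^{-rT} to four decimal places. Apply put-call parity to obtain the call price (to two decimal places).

$71.54

exp(−rT) = exp(−0.079·0.5) = 0.9613
Put-call parity: C − P = S − K·e^(−rT) = 350 − 300·0.9613 = 350 − 288.3900 = 61.6100
C = P + (C − P) = 9.93 + (61.6100) = 71.5400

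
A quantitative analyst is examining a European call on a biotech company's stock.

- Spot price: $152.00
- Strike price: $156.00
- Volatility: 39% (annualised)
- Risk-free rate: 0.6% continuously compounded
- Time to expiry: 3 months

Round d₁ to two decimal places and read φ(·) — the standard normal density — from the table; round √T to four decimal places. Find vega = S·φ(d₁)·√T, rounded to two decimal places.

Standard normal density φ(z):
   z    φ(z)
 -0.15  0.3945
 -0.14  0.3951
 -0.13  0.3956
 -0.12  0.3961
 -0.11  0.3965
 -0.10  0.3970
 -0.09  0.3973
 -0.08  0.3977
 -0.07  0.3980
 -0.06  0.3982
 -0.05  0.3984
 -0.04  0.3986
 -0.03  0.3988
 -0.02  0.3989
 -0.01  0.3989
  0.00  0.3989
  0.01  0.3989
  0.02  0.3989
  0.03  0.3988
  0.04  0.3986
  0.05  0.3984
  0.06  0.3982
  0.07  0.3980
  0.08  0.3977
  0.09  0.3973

30.31

σ√T = 0.39·√0.25 = 0.1950
d₁ = [ln(152/156) + (0.006 + ½·0.39²)·0.25] / (σ√T) = (-0.0260 + 0.0205) / 0.1950 = -0.0280 → -0.03
√T = √0.25 = 0.5000
φ(d₁) = φ(-0.03) = 0.3988
vega = S·φ(d₁)·√T = 152·0.3988·0.5000 = 30.3088
(The put has the same vega.)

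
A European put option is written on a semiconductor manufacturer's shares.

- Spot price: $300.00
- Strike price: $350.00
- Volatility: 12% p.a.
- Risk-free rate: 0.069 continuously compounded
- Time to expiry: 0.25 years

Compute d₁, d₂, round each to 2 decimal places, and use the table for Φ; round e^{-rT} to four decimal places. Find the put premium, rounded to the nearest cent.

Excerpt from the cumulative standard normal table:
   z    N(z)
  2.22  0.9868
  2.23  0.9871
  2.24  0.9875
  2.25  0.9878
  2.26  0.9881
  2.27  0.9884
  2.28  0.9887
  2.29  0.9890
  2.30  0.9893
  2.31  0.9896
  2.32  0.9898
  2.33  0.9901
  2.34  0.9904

T = 0.25;  σ√T = 0.0600
d₁ = [ln(300/350) + (0.069 + ½·0.12²)·0.25] / (σ√T) = (-0.1542 + 0.0191) / 0.0600 = -2.2517 ≈ -2.25
d₂ = -2.2517 − 0.0600 = -2.3117 ≈ -2.31
exp(−rT) = exp(−0.069·0.25) = 0.9829
N(−d₂) = N(2.31) = 0.9896;  N(−d₁) = N(2.25) = 0.9878
P = 350·0.9829·0.9896 − 300·0.9878 = 340.4372 − 296.3400 = 44.0972

$44.10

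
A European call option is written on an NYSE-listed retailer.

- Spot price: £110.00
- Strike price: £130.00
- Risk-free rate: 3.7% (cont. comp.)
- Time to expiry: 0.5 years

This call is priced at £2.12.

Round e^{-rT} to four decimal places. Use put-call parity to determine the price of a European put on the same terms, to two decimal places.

e^(−rT) = e^(−0.037·0.5) = 0.9817
Put-call parity: C − P = S − K·e^(−rT) = 110 − 130·0.9817 = 110 − 127.6210 = -17.6210
P = C − (C − P) = 2.12 − (-17.6210) = 19.7410

£19.74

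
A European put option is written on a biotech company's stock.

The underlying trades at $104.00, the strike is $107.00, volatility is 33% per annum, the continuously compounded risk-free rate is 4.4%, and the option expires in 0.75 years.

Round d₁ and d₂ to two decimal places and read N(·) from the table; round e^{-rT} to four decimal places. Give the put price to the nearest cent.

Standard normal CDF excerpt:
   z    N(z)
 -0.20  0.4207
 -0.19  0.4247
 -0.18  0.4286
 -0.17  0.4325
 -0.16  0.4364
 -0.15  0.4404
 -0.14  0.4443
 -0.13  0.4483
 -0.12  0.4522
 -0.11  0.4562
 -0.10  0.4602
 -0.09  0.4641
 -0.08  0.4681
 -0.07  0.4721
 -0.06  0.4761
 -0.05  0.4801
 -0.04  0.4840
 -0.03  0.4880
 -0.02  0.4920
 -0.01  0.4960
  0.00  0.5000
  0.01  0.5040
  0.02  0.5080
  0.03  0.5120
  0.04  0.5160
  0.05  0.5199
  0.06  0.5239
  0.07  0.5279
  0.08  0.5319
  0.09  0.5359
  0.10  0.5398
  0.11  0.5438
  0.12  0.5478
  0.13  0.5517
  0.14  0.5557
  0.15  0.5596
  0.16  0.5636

σ√T = 0.33·√0.75 = 0.2858
ln(S/K) + (r + σ²/2)T = ln(104/107) + (0.044 + 0.33²/2)·0.75 = -0.0284 + 0.0738 = 0.0454
d₁ = 0.0454 / 0.2858 = 0.1589 which rounds to 0.16
d₂ = d₁ − σ√T = 0.1589 − 0.2858 = -0.1269 which rounds to -0.13
exp(−rT) = exp(−0.044·0.75) = 0.9675
N(−d₂) = N(0.13) = 0.5517;  N(−d₁) = N(-0.16) = 0.4364
P = 107·0.9675·0.5517 − 104·0.4364 = 57.1134 − 45.3856 = 11.7278

$11.73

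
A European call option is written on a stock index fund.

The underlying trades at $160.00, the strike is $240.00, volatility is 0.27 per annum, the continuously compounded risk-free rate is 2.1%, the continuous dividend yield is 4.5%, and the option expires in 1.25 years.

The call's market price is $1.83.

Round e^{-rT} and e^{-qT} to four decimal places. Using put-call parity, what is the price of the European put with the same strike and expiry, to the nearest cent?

$84.37

e^(−qT) = e^(−0.045·1.25) = 0.9453;  e^(−rT) = e^(−0.021·1.25) = 0.9741
Put-call parity: C − P = S·e^(−qT) − K·e^(−rT) = 160·0.9453 − 240·0.9741 = 151.2480 − 233.7840 = -82.5360
P = C − (C − P) = 1.83 − (-82.5360) = 84.3660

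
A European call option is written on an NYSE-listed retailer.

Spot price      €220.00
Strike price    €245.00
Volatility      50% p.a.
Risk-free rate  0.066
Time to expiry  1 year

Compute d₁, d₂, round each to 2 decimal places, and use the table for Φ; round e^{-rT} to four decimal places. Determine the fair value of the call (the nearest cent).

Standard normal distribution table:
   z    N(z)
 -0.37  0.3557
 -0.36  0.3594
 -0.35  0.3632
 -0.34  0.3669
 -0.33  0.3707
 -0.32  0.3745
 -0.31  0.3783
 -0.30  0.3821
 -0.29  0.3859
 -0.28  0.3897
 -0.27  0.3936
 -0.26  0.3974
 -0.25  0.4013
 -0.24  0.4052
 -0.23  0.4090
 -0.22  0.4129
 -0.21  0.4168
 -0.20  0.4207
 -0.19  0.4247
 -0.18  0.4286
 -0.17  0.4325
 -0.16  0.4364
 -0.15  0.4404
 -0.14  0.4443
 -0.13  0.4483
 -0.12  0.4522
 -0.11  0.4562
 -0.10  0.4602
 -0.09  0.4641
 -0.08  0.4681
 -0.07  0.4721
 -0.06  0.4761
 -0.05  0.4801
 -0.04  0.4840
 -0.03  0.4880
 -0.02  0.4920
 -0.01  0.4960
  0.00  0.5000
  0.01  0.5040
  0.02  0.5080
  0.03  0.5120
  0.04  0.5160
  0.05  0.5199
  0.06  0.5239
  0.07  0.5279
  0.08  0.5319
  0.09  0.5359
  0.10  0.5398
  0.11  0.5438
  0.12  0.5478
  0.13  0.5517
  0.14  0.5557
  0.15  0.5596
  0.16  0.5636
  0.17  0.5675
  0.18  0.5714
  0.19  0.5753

€39.83

T = 1;  σ√T = 0.5000
d₁ = [ln(220/245) + (0.066 + 0.5²/2)·1] / 0.5000 = [-0.1076 + 0.1910] / 0.5000 = 0.1667 which rounds to 0.17
d₂ = d₁ − σ√T = 0.1667 − 0.5000 = -0.3333 which rounds to -0.33
exp(−rT) = exp(−0.066·1) = 0.9361
N(d₁) = N(0.17) = 0.5675;  N(d₂) = N(-0.33) = 0.3707
C = 220·0.5675 − 245·0.9361·0.3707 = 124.8500 − 85.0180 = 39.8320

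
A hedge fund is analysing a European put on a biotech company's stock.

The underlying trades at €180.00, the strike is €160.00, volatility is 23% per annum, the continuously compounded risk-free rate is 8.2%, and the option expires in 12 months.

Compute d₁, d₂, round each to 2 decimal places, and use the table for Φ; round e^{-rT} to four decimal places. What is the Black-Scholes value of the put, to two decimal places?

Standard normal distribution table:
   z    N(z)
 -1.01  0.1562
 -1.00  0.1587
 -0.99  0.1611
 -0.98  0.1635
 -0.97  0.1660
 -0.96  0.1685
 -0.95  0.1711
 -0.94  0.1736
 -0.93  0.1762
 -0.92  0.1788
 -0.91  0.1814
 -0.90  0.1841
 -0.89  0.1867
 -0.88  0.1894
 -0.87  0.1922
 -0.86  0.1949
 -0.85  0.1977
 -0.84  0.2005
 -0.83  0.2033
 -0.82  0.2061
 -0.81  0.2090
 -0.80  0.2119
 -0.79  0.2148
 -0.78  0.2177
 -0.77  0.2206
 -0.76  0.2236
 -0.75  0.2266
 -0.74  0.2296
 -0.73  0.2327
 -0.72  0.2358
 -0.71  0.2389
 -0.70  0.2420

σ√T = 0.23 × 1.0000 = 0.2300
ln(S/K) + (r + σ²/2)T = ln(180/160) + (0.082 + 0.23²/2)·1 = 0.1178 + 0.1085 = 0.2262
d₁ = 0.2262 / 0.2300 = 0.9836 ⇒ 0.98
d₂ = d₁ − σ√T = 0.9836 − 0.2300 = 0.7536 ⇒ 0.75
exp(−rT) = exp(−0.082·1) = 0.9213
P = 160·0.9213·N(-0.75) − 180·N(-0.98) = 160·0.9213·0.2266 − 180·0.1635 = 33.4027 − 29.4300 = 3.9727

€3.97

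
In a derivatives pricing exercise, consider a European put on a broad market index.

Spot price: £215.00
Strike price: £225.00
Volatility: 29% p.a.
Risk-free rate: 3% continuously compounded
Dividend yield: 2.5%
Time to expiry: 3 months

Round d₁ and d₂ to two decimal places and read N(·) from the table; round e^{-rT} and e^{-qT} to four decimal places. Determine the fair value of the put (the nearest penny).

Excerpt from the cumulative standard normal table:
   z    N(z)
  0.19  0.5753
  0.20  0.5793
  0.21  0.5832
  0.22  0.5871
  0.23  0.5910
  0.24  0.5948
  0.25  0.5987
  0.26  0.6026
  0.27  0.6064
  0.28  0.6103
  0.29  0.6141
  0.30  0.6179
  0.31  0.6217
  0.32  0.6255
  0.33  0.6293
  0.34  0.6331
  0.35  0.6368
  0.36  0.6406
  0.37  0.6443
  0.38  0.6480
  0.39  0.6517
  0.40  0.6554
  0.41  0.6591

£18.43

T = 0.25;  σ√T = 0.1450
d₁ = [ln(215/225) + (0.03 − 0.025 + 0.29²/2)·0.25] / 0.1450 = [-0.0455 + 0.0118] / 0.1450 = -0.2324 ≈ -0.23
d₂ = d₁ − σ√T = -0.2324 − 0.1450 = -0.3774 ≈ -0.38
exp(−qT) = exp(−0.025·0.25) = 0.9938;  exp(−rT) = exp(−0.03·0.25) = 0.9925
N(−d₂) = N(0.38) = 0.6480;  N(−d₁) = N(0.23) = 0.5910
P = 225·0.9925·0.6480 − 215·0.9938·0.5910 = 144.7065 − 126.2772 = 18.4293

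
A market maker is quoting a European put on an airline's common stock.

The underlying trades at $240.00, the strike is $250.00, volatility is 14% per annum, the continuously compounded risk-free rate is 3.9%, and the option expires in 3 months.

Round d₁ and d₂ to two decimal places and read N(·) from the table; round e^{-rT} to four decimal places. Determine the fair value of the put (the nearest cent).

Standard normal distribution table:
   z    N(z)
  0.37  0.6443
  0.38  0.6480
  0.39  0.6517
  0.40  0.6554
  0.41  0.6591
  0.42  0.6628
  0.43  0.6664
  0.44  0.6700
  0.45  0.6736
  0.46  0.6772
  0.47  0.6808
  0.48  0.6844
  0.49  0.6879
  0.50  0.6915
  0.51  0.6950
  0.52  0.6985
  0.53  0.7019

σ√T = 0.14 × 0.5000 = 0.0700
ln(S/K) + (r + σ²/2)T = ln(240/250) + (0.039 + 0.14²/2)·0.25 = -0.0408 + 0.0122 = -0.0286
d₁ = -0.0286 / 0.0700 = -0.4089 ≈ -0.41
d₂ = d₁ − σ√T = -0.4089 − 0.0700 = -0.4789 ≈ -0.48
e^(−rT) = e^(−0.039·0.25) = 0.9903
N(−d₂) = N(0.48) = 0.6844;  N(−d₁) = N(0.41) = 0.6591
P = 250·0.9903·0.6844 − 240·0.6591 = 169.4403 − 158.1840 = 11.2563

$11.26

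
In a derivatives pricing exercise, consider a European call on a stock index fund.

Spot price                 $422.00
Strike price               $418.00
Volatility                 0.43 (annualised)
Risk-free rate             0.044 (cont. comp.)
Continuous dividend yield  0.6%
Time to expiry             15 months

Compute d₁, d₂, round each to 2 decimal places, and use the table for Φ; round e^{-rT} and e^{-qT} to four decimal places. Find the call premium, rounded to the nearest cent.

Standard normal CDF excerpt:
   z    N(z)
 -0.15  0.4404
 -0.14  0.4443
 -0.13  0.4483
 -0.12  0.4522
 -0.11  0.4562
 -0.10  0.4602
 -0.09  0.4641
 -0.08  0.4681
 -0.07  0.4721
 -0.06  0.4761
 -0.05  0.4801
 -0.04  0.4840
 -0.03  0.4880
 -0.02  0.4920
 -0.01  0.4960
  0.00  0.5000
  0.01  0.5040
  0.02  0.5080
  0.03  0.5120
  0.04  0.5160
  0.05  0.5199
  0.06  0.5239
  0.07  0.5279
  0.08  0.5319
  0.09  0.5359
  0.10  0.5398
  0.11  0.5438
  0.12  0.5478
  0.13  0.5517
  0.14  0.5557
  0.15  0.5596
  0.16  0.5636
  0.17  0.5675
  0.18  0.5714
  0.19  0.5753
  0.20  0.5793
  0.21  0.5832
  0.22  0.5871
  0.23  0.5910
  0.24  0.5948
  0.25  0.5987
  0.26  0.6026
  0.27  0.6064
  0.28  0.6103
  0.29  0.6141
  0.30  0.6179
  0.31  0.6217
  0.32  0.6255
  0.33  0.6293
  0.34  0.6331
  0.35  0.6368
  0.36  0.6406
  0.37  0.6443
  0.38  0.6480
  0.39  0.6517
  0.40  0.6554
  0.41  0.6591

$89.40

σ√T = 0.43 × 1.1180 = 0.4808
ln(S/K) + (r − q + σ²/2)T = ln(422/418) + (0.044 − 0.006 + 0.43²/2)·1.25 = 0.0095 + 0.1631 = 0.1726
d₁ = 0.1726 / 0.4808 = 0.3590 ≈ 0.36
d₂ = d₁ − σ√T = 0.3590 − 0.4808 = -0.1218 ≈ -0.12
exp(−qT) = exp(−0.006·1.25) = 0.9925;  exp(−rT) = exp(−0.044·1.25) = 0.9465
N(d₁) = N(0.36) = 0.6406;  N(d₂) = N(-0.12) = 0.4522
C = 422·0.9925·0.6406 − 418·0.9465·0.4522 = 268.3057 − 178.9071 = 89.3986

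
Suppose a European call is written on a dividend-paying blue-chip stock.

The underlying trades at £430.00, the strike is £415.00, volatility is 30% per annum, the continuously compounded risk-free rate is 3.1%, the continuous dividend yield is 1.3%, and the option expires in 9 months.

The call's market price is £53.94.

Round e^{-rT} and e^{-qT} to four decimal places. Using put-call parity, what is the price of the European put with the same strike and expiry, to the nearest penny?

e^(−qT) = e^(−0.013·0.75) = 0.9903;  e^(−rT) = e^(−0.031·0.75) = 0.9770
Put-call parity: C − P = S·e^(−qT) − K·e^(−rT) = 430·0.9903 − 415·0.9770 = 425.8290 − 405.4550 = 20.3740
P = C − (C − P) = 53.94 − (20.3740) = 33.5660

£33.57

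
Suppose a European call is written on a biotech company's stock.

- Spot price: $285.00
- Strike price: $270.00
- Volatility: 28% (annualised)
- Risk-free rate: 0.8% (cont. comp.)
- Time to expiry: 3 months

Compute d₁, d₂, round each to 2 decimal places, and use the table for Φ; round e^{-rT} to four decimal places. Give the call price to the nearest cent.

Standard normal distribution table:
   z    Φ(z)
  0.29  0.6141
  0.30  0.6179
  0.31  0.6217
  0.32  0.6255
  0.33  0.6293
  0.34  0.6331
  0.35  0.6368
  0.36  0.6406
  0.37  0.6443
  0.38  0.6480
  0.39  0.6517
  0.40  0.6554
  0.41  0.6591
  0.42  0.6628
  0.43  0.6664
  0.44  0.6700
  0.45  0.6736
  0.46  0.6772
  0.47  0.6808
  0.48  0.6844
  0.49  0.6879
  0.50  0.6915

$24.46

σ√T = 0.28·√0.25 = 0.1400
d₁ = [ln(285/270) + (0.008 + 0.28²/2)·0.25] / 0.1400 = [0.0541 + 0.0118] / 0.1400 = 0.4705 ⇒ 0.47
d₂ = d₁ − σ√T = 0.4705 − 0.1400 = 0.3305 ⇒ 0.33
exp(−rT) = exp(−0.008·0.25) = 0.9980
C = 285·N(0.47) − 270·0.9980·N(0.33) = 285·0.6808 − 270·0.9980·0.6293 = 194.0280 − 169.5712 = 24.4568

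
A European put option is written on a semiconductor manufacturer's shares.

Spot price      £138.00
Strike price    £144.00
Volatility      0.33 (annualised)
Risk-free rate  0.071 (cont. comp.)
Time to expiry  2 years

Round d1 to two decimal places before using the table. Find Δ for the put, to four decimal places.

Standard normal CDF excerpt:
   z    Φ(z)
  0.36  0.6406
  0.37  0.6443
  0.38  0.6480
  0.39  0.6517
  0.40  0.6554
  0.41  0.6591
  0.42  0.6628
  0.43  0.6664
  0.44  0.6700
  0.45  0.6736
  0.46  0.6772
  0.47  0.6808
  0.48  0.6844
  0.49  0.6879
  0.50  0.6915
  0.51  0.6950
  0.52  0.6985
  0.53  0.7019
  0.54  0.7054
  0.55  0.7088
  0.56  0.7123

-0.3264

T = 2;  σ√T = 0.4667
ln(S/K) + (r + σ²/2)T = ln(138/144) + (0.071 + 0.33²/2)·2 = -0.0426 + 0.2509 = 0.2083
d₁ = 0.2083 / 0.4667 = 0.4464 ⇒ 0.45
N(d₁) = N(0.45) = 0.6736
Δ_put = N(d₁) − 1 = 0.6736 − 1 = -0.3264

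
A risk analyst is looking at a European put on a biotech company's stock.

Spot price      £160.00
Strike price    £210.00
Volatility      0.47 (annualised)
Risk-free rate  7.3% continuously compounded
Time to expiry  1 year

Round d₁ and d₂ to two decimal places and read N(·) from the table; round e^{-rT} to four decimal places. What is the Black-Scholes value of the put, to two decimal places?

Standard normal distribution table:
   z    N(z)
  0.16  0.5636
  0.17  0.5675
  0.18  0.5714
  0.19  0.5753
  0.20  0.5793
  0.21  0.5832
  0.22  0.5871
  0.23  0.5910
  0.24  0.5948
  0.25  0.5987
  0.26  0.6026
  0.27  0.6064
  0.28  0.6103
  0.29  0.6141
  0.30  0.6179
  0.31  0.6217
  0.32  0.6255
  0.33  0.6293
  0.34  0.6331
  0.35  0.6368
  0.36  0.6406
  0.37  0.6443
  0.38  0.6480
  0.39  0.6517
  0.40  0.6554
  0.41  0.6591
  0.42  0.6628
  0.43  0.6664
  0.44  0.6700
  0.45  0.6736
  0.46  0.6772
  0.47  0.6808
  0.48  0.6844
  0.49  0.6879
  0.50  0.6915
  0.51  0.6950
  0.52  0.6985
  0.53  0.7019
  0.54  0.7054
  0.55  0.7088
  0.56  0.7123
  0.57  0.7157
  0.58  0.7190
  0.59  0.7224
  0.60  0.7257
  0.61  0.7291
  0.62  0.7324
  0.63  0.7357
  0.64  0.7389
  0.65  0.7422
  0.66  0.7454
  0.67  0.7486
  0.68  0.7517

£53.47

σ√T = 0.47 × 1.0000 = 0.4700
ln(S/K) + (r + σ²/2)T = ln(160/210) + (0.073 + 0.47²/2)·1 = -0.2719 + 0.1835 = -0.0885
d₁ = -0.0885 / 0.4700 = -0.1883 ⇒ -0.19
d₂ = d₁ − σ√T = -0.1883 − 0.4700 = -0.6583 ⇒ -0.66
e^(−rT) = e^(−0.073·1) = 0.9296
N(−d₂) = N(0.66) = 0.7454;  N(−d₁) = N(0.19) = 0.5753
P = 210·0.9296·0.7454 − 160·0.5753 = 145.5140 − 92.0480 = 53.4660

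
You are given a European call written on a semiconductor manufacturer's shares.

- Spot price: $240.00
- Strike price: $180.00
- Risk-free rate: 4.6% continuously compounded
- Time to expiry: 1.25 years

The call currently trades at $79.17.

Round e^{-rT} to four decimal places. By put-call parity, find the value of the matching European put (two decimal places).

$9.11

exp(−rT) = exp(−0.046·1.25) = 0.9441
Put-call parity: C − P = S − K·e^(−rT) = 240 − 180·0.9441 = 240 − 169.9380 = 70.0620
P = C − (C − P) = 79.17 − (70.0620) = 9.1080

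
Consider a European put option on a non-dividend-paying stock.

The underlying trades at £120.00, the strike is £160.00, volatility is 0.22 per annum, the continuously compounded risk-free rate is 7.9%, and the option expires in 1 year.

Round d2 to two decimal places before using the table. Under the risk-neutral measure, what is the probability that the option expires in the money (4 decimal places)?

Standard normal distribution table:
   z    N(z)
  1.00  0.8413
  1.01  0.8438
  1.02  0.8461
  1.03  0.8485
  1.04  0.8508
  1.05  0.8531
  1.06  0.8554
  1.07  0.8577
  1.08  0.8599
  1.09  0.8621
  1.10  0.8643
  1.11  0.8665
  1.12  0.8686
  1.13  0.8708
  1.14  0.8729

0.8554

σ√T = 0.22 × 1.0000 = 0.2200
d₁ = [ln(120/160) + (0.079 + ½·0.22²)·1] / (σ√T) = (-0.2877 + 0.1032) / 0.2200 = -0.8386 ≈ -0.84
d₂ = -0.8386 − 0.2200 = -1.0586 ≈ -1.06
Pr(exercise) under Q = N(−d₂) = N(1.06) = 0.8554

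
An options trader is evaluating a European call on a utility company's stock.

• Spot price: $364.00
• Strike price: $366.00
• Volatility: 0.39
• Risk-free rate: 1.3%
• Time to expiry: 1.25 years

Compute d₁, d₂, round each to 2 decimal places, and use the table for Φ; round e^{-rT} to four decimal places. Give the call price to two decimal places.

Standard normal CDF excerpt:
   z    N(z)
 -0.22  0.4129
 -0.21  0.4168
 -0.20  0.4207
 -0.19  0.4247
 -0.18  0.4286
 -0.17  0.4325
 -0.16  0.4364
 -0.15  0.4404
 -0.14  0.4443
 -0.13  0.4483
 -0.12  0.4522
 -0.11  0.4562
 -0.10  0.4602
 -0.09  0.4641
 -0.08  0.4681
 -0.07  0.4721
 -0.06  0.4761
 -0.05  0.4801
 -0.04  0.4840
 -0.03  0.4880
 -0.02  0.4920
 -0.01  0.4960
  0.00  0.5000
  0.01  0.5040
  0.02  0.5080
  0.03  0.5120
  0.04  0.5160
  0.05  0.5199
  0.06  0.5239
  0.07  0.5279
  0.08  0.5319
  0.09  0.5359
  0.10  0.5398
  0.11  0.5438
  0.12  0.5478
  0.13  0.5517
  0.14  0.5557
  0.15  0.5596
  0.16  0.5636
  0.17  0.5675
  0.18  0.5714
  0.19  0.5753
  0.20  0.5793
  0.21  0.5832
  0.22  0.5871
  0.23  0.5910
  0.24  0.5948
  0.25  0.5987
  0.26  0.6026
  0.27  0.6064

$63.57

σ√T = 0.39·√1.25 = 0.4360
ln(S/K) + (r + σ²/2)T = ln(364/366) + (0.013 + 0.39²/2)·1.25 = -0.0055 + 0.1113 = 0.1058
d₁ = 0.1058 / 0.4360 = 0.2427 ≈ 0.24
d₂ = d₁ − σ√T = 0.2427 − 0.4360 = -0.1933 ≈ -0.19
e^(−rT) = e^(−0.013·1.25) = 0.9839
N(d₁) = N(0.24) = 0.5948;  N(d₂) = N(-0.19) = 0.4247
C = 364·0.5948 − 366·0.9839·0.4247 = 216.5072 − 152.9376 = 63.5696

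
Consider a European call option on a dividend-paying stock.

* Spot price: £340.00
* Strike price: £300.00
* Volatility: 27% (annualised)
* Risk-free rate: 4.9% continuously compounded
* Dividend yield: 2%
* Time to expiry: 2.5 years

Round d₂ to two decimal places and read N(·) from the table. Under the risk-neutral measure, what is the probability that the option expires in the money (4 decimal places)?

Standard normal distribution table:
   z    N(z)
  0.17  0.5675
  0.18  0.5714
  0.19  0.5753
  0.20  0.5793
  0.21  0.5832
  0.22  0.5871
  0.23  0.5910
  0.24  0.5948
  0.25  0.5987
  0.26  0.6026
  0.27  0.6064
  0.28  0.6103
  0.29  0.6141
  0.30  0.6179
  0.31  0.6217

σ√T = 0.27·√2.5 = 0.4269
d₁ = [ln(340/300) + (0.049 − 0.02 + 0.27²/2)·2.5] / 0.4269 = [0.1252 + 0.1636] / 0.4269 = 0.6765 ≈ 0.68
d₂ = d₁ − σ√T = 0.6765 − 0.4269 = 0.2496 ≈ 0.25
Pr(exercise) under Q = N(d₂) = 0.5987

0.5987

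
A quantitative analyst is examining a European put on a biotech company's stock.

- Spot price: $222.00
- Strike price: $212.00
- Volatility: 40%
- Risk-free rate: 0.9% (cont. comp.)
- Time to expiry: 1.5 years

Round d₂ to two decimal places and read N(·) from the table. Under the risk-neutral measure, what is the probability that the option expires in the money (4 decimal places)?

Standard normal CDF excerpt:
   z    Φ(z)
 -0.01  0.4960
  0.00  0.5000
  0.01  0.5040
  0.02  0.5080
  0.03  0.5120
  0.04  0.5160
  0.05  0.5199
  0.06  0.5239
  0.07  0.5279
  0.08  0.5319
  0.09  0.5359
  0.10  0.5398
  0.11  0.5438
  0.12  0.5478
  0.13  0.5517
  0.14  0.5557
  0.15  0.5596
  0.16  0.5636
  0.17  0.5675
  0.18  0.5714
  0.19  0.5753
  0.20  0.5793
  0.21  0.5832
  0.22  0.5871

0.5478

T = 1.5;  σ√T = 0.4899
d₁ = [ln(222/212) + (0.009 + 0.4²/2)·1.5] / 0.4899 = [0.0461 + 0.1335] / 0.4899 = 0.3666 which rounds to 0.37
d₂ = d₁ − σ√T = 0.3666 − 0.4899 = -0.1233 which rounds to -0.12
Risk-neutral Pr[S_T < K] = N(−d₂) = N(0.12) = 0.5478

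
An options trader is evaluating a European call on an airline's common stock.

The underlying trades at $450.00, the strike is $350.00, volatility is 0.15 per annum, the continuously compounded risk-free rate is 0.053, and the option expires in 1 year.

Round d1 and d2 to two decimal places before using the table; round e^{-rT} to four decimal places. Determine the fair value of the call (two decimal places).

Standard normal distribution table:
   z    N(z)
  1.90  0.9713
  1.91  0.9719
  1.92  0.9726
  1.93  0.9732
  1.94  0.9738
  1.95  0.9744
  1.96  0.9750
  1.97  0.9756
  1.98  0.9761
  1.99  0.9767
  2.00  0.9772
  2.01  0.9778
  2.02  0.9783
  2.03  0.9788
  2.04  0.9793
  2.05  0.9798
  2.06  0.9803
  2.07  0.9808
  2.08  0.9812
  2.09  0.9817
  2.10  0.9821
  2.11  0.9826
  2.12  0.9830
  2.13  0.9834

σ√T = 0.15 × 1.0000 = 0.1500
d₁ = [ln(450/350) + (0.053 + ½·0.15²)·1] / (σ√T) = (0.2513 + 0.0643) / 0.1500 = 2.1038 which rounds to 2.10
d₂ = 2.1038 − 0.1500 = 1.9538 which rounds to 1.95
exp(−rT) = exp(−0.053·1) = 0.9484
C = 450·N(2.10) − 350·0.9484·N(1.95) = 450·0.9821 − 350·0.9484·0.9744 = 441.9450 − 323.4423 = 118.5027

$118.50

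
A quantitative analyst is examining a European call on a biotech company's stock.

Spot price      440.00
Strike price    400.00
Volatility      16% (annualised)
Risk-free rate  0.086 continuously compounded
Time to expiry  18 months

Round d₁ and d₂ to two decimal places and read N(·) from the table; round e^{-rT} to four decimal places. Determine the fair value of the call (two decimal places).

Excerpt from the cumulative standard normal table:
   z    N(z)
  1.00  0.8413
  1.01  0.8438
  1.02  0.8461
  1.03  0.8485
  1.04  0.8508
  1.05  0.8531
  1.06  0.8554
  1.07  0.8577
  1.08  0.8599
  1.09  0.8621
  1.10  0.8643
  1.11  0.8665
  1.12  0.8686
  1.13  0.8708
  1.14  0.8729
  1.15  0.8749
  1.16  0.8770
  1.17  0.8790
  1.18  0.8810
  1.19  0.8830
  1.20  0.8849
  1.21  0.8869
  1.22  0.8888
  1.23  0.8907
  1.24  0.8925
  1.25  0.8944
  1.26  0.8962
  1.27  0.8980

σ√T = 0.16 × 1.2247 = 0.1960
d₁ = [ln(440/400) + (0.086 + 0.16²/2)·1.5] / 0.1960 = [0.0953 + 0.1482] / 0.1960 = 1.2427 which rounds to 1.24
d₂ = d₁ − σ√T = 1.2427 − 0.1960 = 1.0467 which rounds to 1.05
e^(−rT) = e^(−0.086·1.5) = 0.8790
N(d₁) = N(1.24) = 0.8925;  N(d₂) = N(1.05) = 0.8531
C = 440·0.8925 − 400·0.8790·0.8531 = 392.7000 − 299.9500 = 92.7500

92.75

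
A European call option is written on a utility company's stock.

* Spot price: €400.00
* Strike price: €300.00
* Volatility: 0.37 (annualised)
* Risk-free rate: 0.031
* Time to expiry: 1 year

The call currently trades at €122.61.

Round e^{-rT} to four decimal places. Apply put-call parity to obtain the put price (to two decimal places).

€13.46

e^(−rT) = e^(−0.031·1) = 0.9695
Put-call parity: C − P = S − K·e^(−rT) = 400 − 300·0.9695 = 400 − 290.8500 = 109.1500
P = C − (C − P) = 122.61 − (109.1500) = 13.4600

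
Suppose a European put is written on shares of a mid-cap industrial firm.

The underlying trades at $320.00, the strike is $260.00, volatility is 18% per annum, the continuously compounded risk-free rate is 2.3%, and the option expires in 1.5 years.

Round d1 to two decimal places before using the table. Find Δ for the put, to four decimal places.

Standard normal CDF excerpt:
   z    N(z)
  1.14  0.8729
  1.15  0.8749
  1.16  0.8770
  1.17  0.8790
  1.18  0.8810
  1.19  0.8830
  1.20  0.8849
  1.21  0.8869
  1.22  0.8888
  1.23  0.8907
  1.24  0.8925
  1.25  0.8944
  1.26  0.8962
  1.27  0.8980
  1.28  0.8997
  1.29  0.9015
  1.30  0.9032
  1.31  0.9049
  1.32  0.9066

-0.1131

T = 1.5;  σ√T = 0.2205
d₁ = [ln(320/260) + (0.023 + 0.18²/2)·1.5] / 0.2205 = [0.2076 + 0.0588] / 0.2205 = 1.2086 → 1.21
N(d₁) = N(1.21) = 0.8869
Δ_put = N(d₁) − 1 = 0.8869 − 1 = -0.1131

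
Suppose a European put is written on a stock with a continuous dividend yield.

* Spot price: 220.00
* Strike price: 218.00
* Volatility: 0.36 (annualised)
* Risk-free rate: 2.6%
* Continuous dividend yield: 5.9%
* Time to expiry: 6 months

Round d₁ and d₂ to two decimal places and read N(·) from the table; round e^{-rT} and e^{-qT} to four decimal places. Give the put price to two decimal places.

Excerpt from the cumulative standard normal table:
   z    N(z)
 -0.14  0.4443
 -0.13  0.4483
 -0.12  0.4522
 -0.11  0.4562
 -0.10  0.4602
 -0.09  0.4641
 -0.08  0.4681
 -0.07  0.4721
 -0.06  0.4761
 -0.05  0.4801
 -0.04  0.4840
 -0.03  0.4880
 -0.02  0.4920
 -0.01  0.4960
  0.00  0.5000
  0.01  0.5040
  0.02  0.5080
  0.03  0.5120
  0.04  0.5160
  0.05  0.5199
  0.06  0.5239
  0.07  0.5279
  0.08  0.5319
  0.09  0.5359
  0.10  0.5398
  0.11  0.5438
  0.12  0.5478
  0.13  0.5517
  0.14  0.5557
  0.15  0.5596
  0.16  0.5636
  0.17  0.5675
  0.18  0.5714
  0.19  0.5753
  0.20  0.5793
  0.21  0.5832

22.98

T = 0.5;  σ√T = 0.2546
d₁ = [ln(220/218) + (0.026 − 0.059 + 0.36²/2)·0.5] / 0.2546 = [0.0091 + 0.0159] / 0.2546 = 0.0983 ≈ 0.10
d₂ = d₁ − σ√T = 0.0983 − 0.2546 = -0.1562 ≈ -0.16
e^(−qT) = e^(−0.059·0.5) = 0.9709;  e^(−rT) = e^(−0.026·0.5) = 0.9871
N(−d₂) = N(0.16) = 0.5636;  N(−d₁) = N(-0.10) = 0.4602
P = 218·0.9871·0.5636 − 220·0.9709·0.4602 = 121.2798 − 98.2978 = 22.9820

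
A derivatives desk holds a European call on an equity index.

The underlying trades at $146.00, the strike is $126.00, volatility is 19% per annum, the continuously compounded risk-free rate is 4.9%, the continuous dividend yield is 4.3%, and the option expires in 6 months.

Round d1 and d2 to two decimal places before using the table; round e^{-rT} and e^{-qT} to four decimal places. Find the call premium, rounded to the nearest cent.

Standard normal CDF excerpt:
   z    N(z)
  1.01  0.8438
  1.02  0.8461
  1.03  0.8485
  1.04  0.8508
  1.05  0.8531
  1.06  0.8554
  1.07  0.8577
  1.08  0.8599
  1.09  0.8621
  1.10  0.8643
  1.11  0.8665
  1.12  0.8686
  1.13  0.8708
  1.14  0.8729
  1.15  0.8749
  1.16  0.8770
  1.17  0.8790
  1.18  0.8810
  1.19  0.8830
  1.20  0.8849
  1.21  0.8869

$21.28

T = 0.5;  σ√T = 0.1344
d₁ = [ln(146/126) + (0.049 − 0.043 + 0.19²/2)·0.5] / 0.1344 = [0.1473 + 0.0120] / 0.1344 = 1.1861 which rounds to 1.19
d₂ = d₁ − σ√T = 1.1861 − 0.1344 = 1.0517 which rounds to 1.05
exp(−qT) = exp(−0.043·0.5) = 0.9787;  exp(−rT) = exp(−0.049·0.5) = 0.9758
N(d₁) = N(1.19) = 0.8830;  N(d₂) = N(1.05) = 0.8531
C = 146·0.9787·0.8830 − 126·0.9758·0.8531 = 126.1720 − 104.8893 = 21.2827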